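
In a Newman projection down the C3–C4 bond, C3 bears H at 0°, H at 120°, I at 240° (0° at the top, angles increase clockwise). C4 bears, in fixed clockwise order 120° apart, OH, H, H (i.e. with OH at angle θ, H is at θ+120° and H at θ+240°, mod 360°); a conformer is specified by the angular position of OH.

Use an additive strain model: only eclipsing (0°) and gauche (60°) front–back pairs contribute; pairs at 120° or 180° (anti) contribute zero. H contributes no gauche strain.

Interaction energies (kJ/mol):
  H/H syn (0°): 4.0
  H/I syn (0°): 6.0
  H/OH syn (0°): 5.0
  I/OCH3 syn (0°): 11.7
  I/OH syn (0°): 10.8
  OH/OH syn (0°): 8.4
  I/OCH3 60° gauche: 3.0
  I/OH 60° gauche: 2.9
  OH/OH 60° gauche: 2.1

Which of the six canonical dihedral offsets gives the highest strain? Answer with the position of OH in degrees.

240°

OH at 0° (eclipsed): H(0°)/OH(0°) eclipsed 5.0; H(120°)/H(120°) eclipsed 4.0; I(240°)/H(240°) eclipsed 6.0 → 15.0 kJ/mol.
OH at 60° (staggered): no non-H gauche contacts → 0.0 kJ/mol.
OH at 120° (eclipsed): H(0°)/H(0°) eclipsed 4.0; H(120°)/OH(120°) eclipsed 5.0; I(240°)/H(240°) eclipsed 6.0 → 15.0 kJ/mol.
OH at 180° (staggered): I(240°)/OH(180°) gauche 2.9 → 2.9 kJ/mol.
OH at 240° (eclipsed): H(0°)/H(0°) eclipsed 4.0; H(120°)/H(120°) eclipsed 4.0; I(240°)/OH(240°) eclipsed 10.8 → 18.8 kJ/mol.
OH at 300° (staggered): I(240°)/OH(300°) gauche 2.9 → 2.9 kJ/mol.
The maximum (18.8 kJ/mol) occurs with OH at 240°.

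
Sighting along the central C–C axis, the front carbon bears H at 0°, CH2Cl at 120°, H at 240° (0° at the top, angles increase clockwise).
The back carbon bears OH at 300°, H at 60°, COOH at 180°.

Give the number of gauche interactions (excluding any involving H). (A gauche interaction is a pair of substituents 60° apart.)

1

Non-H gauche pairs: CH2Cl(120°)/COOH(180°) — 1 interaction.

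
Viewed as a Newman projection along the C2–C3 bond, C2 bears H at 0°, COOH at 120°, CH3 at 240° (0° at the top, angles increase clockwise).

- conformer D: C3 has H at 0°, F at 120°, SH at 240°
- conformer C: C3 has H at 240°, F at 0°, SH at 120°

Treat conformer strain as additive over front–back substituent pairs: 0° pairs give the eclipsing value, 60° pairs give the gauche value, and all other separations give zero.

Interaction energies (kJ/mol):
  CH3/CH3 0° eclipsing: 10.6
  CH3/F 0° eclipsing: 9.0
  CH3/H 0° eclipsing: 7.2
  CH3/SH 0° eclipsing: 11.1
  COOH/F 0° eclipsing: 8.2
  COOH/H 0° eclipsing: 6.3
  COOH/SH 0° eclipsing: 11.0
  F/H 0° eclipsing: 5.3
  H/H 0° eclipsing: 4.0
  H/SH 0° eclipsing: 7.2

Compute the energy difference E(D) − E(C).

D (eclipsed): H(0°)/H(0°) eclipsed 4.0; COOH(120°)/F(120°) eclipsed 8.2; CH3(240°)/SH(240°) eclipsed 11.1 → 23.3 kJ/mol.
C (eclipsed): H(0°)/F(0°) eclipsed 5.3; COOH(120°)/SH(120°) eclipsed 11.0; CH3(240°)/H(240°) eclipsed 7.2 → 23.5 kJ/mol.
E(D) − E(C) = 23.3 − 23.5 = -0.2 kJ/mol.

-0.2 kJ/mol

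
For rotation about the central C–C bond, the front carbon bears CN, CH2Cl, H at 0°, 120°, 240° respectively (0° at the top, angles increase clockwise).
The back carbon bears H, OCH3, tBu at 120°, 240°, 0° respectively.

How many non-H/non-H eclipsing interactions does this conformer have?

Non-H eclipsing pairs: CN(0°)/tBu(0°) — 1 interaction.

1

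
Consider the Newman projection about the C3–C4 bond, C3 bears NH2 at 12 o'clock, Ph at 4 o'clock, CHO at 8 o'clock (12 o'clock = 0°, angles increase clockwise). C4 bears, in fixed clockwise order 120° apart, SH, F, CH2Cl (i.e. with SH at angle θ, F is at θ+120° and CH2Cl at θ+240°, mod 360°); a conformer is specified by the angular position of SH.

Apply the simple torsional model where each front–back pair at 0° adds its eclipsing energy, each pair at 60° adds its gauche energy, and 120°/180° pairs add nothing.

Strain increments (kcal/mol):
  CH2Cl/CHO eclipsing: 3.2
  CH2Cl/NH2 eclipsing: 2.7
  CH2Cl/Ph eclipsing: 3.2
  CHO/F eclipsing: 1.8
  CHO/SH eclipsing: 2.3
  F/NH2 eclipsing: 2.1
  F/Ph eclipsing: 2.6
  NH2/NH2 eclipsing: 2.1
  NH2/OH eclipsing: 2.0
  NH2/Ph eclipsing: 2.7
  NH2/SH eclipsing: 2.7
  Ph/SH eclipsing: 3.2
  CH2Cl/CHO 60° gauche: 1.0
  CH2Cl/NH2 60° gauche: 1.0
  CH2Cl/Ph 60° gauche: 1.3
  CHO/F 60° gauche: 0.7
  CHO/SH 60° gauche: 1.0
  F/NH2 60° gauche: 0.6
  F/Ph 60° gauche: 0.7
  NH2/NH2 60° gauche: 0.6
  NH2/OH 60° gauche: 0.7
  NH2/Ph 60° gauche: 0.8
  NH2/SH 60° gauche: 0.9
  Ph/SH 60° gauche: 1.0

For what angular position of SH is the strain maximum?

0°

SH at 0° (eclipsed): NH2–SH eclipsed, Ph–F eclipsed, CHO–CH2Cl eclipsed; 2.7 + 2.6 + 3.2 = 8.5 kcal/mol.
SH at 60° (staggered): NH2–SH gauche, NH2–CH2Cl gauche, Ph–SH gauche, Ph–F gauche, CHO–F gauche, CHO–CH2Cl gauche; 0.9 + 1.0 + 1.0 + 0.7 + 0.7 + 1.0 = 5.3 kcal/mol.
SH at 120° (eclipsed): NH2–CH2Cl eclipsed, Ph–SH eclipsed, CHO–F eclipsed; 2.7 + 3.2 + 1.8 = 7.7 kcal/mol.
SH at 180° (staggered): NH2–F gauche, NH2–CH2Cl gauche, Ph–SH gauche, Ph–CH2Cl gauche, CHO–SH gauche, CHO–F gauche; 0.6 + 1.0 + 1.0 + 1.3 + 1.0 + 0.7 = 5.6 kcal/mol.
SH at 240° (eclipsed): NH2–F eclipsed, Ph–CH2Cl eclipsed, CHO–SH eclipsed; 2.1 + 3.2 + 2.3 = 7.6 kcal/mol.
SH at 300° (staggered): NH2–SH gauche, NH2–F gauche, Ph–F gauche, Ph–CH2Cl gauche, CHO–SH gauche, CHO–CH2Cl gauche; 0.9 + 0.6 + 0.7 + 1.3 + 1.0 + 1.0 = 5.5 kcal/mol.
The maximum (8.5 kcal/mol) occurs with SH at 0°.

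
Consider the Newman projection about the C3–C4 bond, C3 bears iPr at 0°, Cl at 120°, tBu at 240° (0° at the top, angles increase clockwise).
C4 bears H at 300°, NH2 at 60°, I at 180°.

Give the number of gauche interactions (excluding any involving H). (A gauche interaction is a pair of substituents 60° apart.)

4

Non-H gauche pairs: iPr(0°)/NH2(60°); Cl(120°)/NH2(60°); Cl(120°)/I(180°); tBu(240°)/I(180°) — 4 interactions.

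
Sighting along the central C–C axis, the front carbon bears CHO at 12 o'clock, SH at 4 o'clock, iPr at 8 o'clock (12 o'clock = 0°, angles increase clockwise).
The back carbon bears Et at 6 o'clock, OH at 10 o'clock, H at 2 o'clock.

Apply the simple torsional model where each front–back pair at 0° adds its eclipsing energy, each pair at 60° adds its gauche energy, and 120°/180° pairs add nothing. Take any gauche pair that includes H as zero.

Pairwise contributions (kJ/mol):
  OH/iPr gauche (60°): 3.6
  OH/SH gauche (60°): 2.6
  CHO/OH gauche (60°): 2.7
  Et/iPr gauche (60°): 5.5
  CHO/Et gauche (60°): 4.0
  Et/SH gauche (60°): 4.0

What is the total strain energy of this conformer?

This conformer (staggered): CHO–OH gauche, SH–Et gauche, iPr–Et gauche, iPr–OH gauche; 2.7 + 4.0 + 5.5 + 3.6 = 15.8 kJ/mol.

15.8 kJ/mol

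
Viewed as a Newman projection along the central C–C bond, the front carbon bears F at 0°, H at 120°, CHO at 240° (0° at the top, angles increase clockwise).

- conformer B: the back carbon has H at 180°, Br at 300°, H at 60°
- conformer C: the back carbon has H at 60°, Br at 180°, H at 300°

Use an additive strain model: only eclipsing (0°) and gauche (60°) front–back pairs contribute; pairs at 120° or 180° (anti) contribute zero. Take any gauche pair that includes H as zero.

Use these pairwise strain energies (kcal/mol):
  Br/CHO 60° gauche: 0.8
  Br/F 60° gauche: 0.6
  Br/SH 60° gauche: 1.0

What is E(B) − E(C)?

B (staggered): F(0°)/Br(300°) gauche 0.6; CHO(240°)/Br(300°) gauche 0.8 → 1.4 kcal/mol.
C (staggered): CHO(240°)/Br(180°) gauche 0.8 → 0.8 kcal/mol.
E(B) − E(C) = 1.4 − 0.8 = +0.6 kcal/mol.

+0.6 kcal/mol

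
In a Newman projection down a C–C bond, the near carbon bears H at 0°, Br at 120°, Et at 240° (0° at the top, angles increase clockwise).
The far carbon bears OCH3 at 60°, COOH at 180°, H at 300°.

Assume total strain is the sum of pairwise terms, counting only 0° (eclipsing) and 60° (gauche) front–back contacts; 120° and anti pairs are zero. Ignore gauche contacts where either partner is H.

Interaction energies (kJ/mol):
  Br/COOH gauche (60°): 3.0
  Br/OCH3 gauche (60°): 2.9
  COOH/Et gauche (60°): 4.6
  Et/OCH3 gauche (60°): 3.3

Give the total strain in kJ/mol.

10.5 kJ/mol

This conformer (staggered): Br(120°)/OCH3(60°) gauche 2.9; Br(120°)/COOH(180°) gauche 3.0; Et(240°)/COOH(180°) gauche 4.6 → 10.5 kJ/mol.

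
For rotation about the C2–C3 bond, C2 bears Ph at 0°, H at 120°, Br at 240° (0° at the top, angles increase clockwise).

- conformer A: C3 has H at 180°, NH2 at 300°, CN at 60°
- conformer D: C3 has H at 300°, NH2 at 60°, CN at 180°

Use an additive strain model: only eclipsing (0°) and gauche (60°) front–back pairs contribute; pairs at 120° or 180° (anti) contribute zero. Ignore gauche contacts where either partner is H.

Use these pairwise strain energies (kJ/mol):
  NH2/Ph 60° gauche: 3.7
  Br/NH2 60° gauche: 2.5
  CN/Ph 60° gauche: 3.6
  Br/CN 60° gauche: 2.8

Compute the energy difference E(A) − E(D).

+3.3 kJ/mol

A (staggered): Ph–NH2 gauche, Ph–CN gauche, Br–NH2 gauche; 3.7 + 3.6 + 2.5 = 9.8 kJ/mol.
D (staggered): Ph–NH2 gauche, Br–CN gauche; 3.7 + 2.8 = 6.5 kJ/mol.
E(A) − E(D) = 9.8 − 6.5 = +3.3 kJ/mol.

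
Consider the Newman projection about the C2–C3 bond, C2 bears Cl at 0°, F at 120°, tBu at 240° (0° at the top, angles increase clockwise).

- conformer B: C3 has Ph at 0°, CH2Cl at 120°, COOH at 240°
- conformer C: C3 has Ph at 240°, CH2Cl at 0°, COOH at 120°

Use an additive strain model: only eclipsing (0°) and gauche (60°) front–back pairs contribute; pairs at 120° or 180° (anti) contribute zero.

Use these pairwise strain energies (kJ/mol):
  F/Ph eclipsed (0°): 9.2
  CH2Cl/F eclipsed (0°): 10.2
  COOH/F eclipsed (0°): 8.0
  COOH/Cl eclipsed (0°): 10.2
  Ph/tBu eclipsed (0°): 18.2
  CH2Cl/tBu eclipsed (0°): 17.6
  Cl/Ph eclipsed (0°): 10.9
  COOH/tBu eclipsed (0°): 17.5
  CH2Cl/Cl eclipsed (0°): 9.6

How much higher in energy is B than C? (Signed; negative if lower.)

+2.8 kJ/mol

B (eclipsed): Cl(0°)/Ph(0°) eclipsed 10.9; F(120°)/CH2Cl(120°) eclipsed 10.2; tBu(240°)/COOH(240°) eclipsed 17.5 → 38.6 kJ/mol.
C (eclipsed): Cl(0°)/CH2Cl(0°) eclipsed 9.6; F(120°)/COOH(120°) eclipsed 8.0; tBu(240°)/Ph(240°) eclipsed 18.2 → 35.8 kJ/mol.
E(B) − E(C) = 38.6 − 35.8 = +2.8 kJ/mol.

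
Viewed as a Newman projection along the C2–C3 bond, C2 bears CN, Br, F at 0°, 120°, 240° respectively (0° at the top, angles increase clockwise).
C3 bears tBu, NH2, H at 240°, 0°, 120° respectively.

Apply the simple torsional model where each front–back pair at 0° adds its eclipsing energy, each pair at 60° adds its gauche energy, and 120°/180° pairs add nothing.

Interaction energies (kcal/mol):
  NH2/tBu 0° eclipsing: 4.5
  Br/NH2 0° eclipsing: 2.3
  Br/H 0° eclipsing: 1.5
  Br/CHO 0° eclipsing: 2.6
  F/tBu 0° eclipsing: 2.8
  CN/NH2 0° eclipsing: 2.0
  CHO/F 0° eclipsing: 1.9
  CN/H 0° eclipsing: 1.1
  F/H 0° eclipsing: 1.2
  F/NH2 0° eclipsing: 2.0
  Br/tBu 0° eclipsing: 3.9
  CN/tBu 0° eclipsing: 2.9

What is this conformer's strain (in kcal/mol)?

This conformer (eclipsed): CN–NH2 eclipsed, Br–H eclipsed, F–tBu eclipsed; 2.0 + 1.5 + 2.8 = 6.3 kcal/mol.

6.3 kcal/mol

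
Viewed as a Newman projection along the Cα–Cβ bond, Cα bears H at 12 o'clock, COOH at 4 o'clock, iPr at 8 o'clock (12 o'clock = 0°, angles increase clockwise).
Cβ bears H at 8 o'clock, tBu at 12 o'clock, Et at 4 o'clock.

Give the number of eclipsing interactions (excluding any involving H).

Non-H eclipsing pairs: COOH(120°)/Et(120°) — 1 interaction.

1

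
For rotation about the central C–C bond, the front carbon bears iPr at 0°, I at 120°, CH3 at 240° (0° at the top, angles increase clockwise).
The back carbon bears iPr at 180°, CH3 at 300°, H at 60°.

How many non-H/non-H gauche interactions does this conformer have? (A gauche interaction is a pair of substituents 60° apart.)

4

Non-H gauche pairs: iPr(0°)/CH3(300°); I(120°)/iPr(180°); CH3(240°)/iPr(180°); CH3(240°)/CH3(300°) — 4 interactions.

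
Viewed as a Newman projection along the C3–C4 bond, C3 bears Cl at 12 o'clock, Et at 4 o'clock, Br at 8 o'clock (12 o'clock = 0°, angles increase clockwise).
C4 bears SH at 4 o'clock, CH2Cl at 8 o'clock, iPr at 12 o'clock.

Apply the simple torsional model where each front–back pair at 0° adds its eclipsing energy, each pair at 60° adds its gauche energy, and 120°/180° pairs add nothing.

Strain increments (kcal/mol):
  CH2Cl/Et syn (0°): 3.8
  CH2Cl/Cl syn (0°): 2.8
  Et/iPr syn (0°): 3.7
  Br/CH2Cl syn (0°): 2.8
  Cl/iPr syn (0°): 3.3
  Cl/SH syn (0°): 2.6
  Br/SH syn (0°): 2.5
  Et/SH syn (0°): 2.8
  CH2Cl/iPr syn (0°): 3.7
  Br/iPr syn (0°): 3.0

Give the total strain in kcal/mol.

8.9 kcal/mol

This conformer (eclipsed): Cl–iPr eclipsed, Et–SH eclipsed, Br–CH2Cl eclipsed; 3.3 + 2.8 + 2.8 = 8.9 kcal/mol.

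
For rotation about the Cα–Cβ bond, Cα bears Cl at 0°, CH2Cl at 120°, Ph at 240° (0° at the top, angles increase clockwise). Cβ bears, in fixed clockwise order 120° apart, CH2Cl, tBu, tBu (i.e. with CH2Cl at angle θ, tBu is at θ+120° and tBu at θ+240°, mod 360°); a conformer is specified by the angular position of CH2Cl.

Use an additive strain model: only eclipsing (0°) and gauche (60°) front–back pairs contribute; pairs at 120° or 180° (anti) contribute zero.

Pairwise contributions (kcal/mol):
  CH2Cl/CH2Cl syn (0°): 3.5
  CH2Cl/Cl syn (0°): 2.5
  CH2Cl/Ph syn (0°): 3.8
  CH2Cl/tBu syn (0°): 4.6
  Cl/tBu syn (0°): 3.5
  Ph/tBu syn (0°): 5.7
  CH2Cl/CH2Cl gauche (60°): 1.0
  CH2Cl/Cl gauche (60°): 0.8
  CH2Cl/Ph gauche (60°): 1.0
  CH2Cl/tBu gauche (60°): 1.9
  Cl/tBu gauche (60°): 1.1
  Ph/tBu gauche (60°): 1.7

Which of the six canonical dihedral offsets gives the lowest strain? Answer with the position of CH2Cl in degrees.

CH2Cl at 0° (eclipsed): Cl(0°)/CH2Cl(0°) eclipsed 2.5; CH2Cl(120°)/tBu(120°) eclipsed 4.6; Ph(240°)/tBu(240°) eclipsed 5.7 → 12.8 kcal/mol.
CH2Cl at 60° (staggered): Cl(0°)/CH2Cl(60°) gauche 0.8; Cl(0°)/tBu(300°) gauche 1.1; CH2Cl(120°)/CH2Cl(60°) gauche 1.0; CH2Cl(120°)/tBu(180°) gauche 1.9; Ph(240°)/tBu(180°) gauche 1.7; Ph(240°)/tBu(300°) gauche 1.7 → 8.2 kcal/mol.
CH2Cl at 120° (eclipsed): Cl(0°)/tBu(0°) eclipsed 3.5; CH2Cl(120°)/CH2Cl(120°) eclipsed 3.5; Ph(240°)/tBu(240°) eclipsed 5.7 → 12.7 kcal/mol.
CH2Cl at 180° (staggered): Cl(0°)/tBu(300°) gauche 1.1; Cl(0°)/tBu(60°) gauche 1.1; CH2Cl(120°)/CH2Cl(180°) gauche 1.0; CH2Cl(120°)/tBu(60°) gauche 1.9; Ph(240°)/CH2Cl(180°) gauche 1.0; Ph(240°)/tBu(300°) gauche 1.7 → 7.8 kcal/mol.
CH2Cl at 240° (eclipsed): Cl(0°)/tBu(0°) eclipsed 3.5; CH2Cl(120°)/tBu(120°) eclipsed 4.6; Ph(240°)/CH2Cl(240°) eclipsed 3.8 → 11.9 kcal/mol.
CH2Cl at 300° (staggered): Cl(0°)/CH2Cl(300°) gauche 0.8; Cl(0°)/tBu(60°) gauche 1.1; CH2Cl(120°)/tBu(60°) gauche 1.9; CH2Cl(120°)/tBu(180°) gauche 1.9; Ph(240°)/CH2Cl(300°) gauche 1.0; Ph(240°)/tBu(180°) gauche 1.7 → 8.4 kcal/mol.
The minimum (7.8 kcal/mol) occurs with CH2Cl at 180°.

180°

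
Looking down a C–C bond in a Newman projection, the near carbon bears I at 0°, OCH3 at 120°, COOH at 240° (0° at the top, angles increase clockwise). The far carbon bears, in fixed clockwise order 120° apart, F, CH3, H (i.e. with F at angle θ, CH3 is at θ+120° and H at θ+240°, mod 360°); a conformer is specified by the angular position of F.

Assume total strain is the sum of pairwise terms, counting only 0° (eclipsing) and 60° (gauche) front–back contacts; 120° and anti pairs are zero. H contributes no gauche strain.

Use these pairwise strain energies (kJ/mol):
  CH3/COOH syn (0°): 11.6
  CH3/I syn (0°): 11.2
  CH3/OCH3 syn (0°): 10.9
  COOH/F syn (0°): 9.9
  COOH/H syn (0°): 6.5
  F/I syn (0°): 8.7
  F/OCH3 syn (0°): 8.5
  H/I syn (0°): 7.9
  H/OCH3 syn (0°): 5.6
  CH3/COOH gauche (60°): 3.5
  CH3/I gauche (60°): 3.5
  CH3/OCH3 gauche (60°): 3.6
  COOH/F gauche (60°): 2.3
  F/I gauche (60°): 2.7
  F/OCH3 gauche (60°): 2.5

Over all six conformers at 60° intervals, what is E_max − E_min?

F at 0° is eclipsed. I at 0° is eclipsed with F at 0° (8.7); OCH3 at 120° is eclipsed with CH3 at 120° (10.9); COOH at 240° is eclipsed with H at 240° (6.5). Total 26.1 kJ/mol.
F at 60° is staggered. I at 0° is gauche with F at 60° (2.7); OCH3 at 120° is gauche with F at 60° (2.5); OCH3 at 120° is gauche with CH3 at 180° (3.6); COOH at 240° is gauche with CH3 at 180° (3.5). Total 12.3 kJ/mol.
F at 120° is eclipsed. I at 0° is eclipsed with H at 0° (7.9); OCH3 at 120° is eclipsed with F at 120° (8.5); COOH at 240° is eclipsed with CH3 at 240° (11.6). Total 28.0 kJ/mol.
F at 180° is staggered. I at 0° is gauche with CH3 at 300° (3.5); OCH3 at 120° is gauche with F at 180° (2.5); COOH at 240° is gauche with F at 180° (2.3); COOH at 240° is gauche with CH3 at 300° (3.5). Total 11.8 kJ/mol.
F at 240° is eclipsed. I at 0° is eclipsed with CH3 at 0° (11.2); OCH3 at 120° is eclipsed with H at 120° (5.6); COOH at 240° is eclipsed with F at 240° (9.9). Total 26.7 kJ/mol.
F at 300° is staggered. I at 0° is gauche with F at 300° (2.7); I at 0° is gauche with CH3 at 60° (3.5); OCH3 at 120° is gauche with CH3 at 60° (3.6); COOH at 240° is gauche with F at 300° (2.3). Total 12.1 kJ/mol.
Max at 120° (28.0 kJ/mol), min at 180° (11.8 kJ/mol); barrier = 16.2 kJ/mol.

16.2 kJ/mol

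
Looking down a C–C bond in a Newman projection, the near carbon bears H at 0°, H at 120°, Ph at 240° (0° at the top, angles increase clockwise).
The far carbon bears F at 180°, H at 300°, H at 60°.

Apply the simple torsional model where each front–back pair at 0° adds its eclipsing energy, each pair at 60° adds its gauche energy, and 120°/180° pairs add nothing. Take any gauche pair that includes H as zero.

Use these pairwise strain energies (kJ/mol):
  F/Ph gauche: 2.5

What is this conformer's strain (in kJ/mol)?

2.5 kJ/mol

This conformer is staggered. Ph at 240° is gauche with F at 180° (2.5). Total 2.5 kJ/mol.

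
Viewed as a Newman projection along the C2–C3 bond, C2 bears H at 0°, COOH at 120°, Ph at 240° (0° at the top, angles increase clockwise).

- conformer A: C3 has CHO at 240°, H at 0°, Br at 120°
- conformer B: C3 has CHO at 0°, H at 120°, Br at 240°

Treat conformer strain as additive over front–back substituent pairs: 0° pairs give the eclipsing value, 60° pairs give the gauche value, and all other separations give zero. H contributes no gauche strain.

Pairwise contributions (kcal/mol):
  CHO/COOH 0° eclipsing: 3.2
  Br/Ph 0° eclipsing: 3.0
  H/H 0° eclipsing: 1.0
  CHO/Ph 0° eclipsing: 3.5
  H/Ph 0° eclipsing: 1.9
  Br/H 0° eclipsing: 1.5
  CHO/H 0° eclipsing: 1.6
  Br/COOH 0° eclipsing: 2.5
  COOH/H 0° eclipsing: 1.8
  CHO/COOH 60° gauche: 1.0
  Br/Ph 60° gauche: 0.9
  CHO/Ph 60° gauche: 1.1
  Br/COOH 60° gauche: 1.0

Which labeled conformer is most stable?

A is eclipsed. H at 0° is eclipsed with H at 0° (1.0); COOH at 120° is eclipsed with Br at 120° (2.5); Ph at 240° is eclipsed with CHO at 240° (3.5). Total 7.0 kcal/mol.
B is eclipsed. H at 0° is eclipsed with CHO at 0° (1.6); COOH at 120° is eclipsed with H at 120° (1.8); Ph at 240° is eclipsed with Br at 240° (3.0). Total 6.4 kcal/mol.
B has the lowest total (6.4 kcal/mol).

B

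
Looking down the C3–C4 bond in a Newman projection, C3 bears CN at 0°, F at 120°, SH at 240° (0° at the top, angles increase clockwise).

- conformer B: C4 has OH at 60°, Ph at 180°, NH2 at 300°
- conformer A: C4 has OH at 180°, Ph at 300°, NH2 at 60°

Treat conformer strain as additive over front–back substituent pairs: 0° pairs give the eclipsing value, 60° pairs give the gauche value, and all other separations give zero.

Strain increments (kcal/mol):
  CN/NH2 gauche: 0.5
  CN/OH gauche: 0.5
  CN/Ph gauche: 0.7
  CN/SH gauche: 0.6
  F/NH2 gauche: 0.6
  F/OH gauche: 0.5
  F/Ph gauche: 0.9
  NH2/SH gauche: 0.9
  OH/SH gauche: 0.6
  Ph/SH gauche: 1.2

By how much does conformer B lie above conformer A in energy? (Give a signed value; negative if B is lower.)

B (staggered): CN–OH gauche, CN–NH2 gauche, F–OH gauche, F–Ph gauche, SH–Ph gauche, SH–NH2 gauche; 0.5 + 0.5 + 0.5 + 0.9 + 1.2 + 0.9 = 4.5 kcal/mol.
A (staggered): CN–Ph gauche, CN–NH2 gauche, F–OH gauche, F–NH2 gauche, SH–OH gauche, SH–Ph gauche; 0.7 + 0.5 + 0.5 + 0.6 + 0.6 + 1.2 = 4.1 kcal/mol.
E(B) − E(A) = 4.5 − 4.1 = +0.4 kcal/mol.

+0.4 kcal/mol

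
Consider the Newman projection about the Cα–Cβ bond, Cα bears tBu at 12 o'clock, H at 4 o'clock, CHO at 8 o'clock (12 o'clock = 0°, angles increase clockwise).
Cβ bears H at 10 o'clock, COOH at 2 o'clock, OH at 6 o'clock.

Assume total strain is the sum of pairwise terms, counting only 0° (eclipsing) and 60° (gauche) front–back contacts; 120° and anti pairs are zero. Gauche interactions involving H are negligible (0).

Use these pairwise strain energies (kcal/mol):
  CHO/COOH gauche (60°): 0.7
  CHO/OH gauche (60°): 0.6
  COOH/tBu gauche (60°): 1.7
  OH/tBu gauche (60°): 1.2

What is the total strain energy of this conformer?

2.3 kcal/mol

This conformer is staggered. tBu at 0° is gauche with COOH at 60° (1.7); CHO at 240° is gauche with OH at 180° (0.6). Total 2.3 kcal/mol.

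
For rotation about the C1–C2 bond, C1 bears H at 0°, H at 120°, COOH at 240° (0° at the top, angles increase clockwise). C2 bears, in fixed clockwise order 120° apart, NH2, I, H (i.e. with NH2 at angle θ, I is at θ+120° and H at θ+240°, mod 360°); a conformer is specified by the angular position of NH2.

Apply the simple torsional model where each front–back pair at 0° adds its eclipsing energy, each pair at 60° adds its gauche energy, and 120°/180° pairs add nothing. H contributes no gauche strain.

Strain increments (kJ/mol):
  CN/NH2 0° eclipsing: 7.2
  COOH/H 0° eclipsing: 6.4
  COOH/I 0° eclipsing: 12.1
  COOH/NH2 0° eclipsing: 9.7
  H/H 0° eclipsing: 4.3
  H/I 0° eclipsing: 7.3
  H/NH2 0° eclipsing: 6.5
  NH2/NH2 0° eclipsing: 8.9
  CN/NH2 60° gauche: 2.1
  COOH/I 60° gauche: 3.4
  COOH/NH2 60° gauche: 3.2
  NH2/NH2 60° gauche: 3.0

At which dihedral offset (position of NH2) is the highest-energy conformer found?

120°

NH2 at 0° (eclipsed): H–NH2 eclipsed, H–I eclipsed, COOH–H eclipsed; 6.5 + 7.3 + 6.4 = 20.2 kJ/mol.
NH2 at 60° (staggered): COOH–I gauche; 3.4 = 3.4 kJ/mol.
NH2 at 120° (eclipsed): H–H eclipsed, H–NH2 eclipsed, COOH–I eclipsed; 4.3 + 6.5 + 12.1 = 22.9 kJ/mol.
NH2 at 180° (staggered): COOH–NH2 gauche, COOH–I gauche; 3.2 + 3.4 = 6.6 kJ/mol.
NH2 at 240° (eclipsed): H–I eclipsed, H–H eclipsed, COOH–NH2 eclipsed; 7.3 + 4.3 + 9.7 = 21.3 kJ/mol.
NH2 at 300° (staggered): COOH–NH2 gauche; 3.2 = 3.2 kJ/mol.
The maximum (22.9 kJ/mol) occurs with NH2 at 120°.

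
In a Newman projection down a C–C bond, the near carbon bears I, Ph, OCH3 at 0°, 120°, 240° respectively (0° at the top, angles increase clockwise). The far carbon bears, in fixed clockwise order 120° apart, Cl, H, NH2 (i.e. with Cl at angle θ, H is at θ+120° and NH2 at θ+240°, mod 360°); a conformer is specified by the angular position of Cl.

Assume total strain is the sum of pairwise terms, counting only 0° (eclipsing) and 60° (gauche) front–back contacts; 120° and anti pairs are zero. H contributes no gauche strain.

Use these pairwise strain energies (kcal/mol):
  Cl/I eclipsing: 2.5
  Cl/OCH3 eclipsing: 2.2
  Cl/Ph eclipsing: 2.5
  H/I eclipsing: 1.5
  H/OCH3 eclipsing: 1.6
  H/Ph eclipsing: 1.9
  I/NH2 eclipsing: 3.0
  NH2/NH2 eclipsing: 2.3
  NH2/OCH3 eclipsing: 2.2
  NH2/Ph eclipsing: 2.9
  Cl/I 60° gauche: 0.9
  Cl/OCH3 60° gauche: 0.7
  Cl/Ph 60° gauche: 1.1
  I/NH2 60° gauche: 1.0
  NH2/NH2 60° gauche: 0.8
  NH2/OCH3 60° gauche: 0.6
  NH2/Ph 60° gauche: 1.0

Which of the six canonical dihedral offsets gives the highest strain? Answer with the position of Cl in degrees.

Cl at 0° (eclipsed): I(0°)/Cl(0°) eclipsed 2.5; Ph(120°)/H(120°) eclipsed 1.9; OCH3(240°)/NH2(240°) eclipsed 2.2 → 6.6 kcal/mol.
Cl at 60° (staggered): I(0°)/Cl(60°) gauche 0.9; I(0°)/NH2(300°) gauche 1.0; Ph(120°)/Cl(60°) gauche 1.1; OCH3(240°)/NH2(300°) gauche 0.6 → 3.6 kcal/mol.
Cl at 120° (eclipsed): I(0°)/NH2(0°) eclipsed 3.0; Ph(120°)/Cl(120°) eclipsed 2.5; OCH3(240°)/H(240°) eclipsed 1.6 → 7.1 kcal/mol.
Cl at 180° (staggered): I(0°)/NH2(60°) gauche 1.0; Ph(120°)/Cl(180°) gauche 1.1; Ph(120°)/NH2(60°) gauche 1.0; OCH3(240°)/Cl(180°) gauche 0.7 → 3.8 kcal/mol.
Cl at 240° (eclipsed): I(0°)/H(0°) eclipsed 1.5; Ph(120°)/NH2(120°) eclipsed 2.9; OCH3(240°)/Cl(240°) eclipsed 2.2 → 6.6 kcal/mol.
Cl at 300° (staggered): I(0°)/Cl(300°) gauche 0.9; Ph(120°)/NH2(180°) gauche 1.0; OCH3(240°)/Cl(300°) gauche 0.7; OCH3(240°)/NH2(180°) gauche 0.6 → 3.2 kcal/mol.
The maximum (7.1 kcal/mol) occurs with Cl at 120°.

120°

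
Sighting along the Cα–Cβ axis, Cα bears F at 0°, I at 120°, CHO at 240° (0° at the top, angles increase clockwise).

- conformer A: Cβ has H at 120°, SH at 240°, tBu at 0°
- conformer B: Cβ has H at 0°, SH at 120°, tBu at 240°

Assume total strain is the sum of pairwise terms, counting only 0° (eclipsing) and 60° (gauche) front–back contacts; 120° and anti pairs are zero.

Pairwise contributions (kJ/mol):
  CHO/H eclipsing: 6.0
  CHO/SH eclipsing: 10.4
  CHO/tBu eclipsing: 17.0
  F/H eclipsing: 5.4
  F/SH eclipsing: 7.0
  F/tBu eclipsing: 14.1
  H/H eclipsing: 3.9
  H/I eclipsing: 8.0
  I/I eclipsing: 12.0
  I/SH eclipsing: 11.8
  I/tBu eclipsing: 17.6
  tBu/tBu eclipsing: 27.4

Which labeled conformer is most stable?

A is eclipsed. F at 0° is eclipsed with tBu at 0° (14.1); I at 120° is eclipsed with H at 120° (8.0); CHO at 240° is eclipsed with SH at 240° (10.4). Total 32.5 kJ/mol.
B is eclipsed. F at 0° is eclipsed with H at 0° (5.4); I at 120° is eclipsed with SH at 120° (11.8); CHO at 240° is eclipsed with tBu at 240° (17.0). Total 34.2 kJ/mol.
A has the lowest total (32.5 kJ/mol).

A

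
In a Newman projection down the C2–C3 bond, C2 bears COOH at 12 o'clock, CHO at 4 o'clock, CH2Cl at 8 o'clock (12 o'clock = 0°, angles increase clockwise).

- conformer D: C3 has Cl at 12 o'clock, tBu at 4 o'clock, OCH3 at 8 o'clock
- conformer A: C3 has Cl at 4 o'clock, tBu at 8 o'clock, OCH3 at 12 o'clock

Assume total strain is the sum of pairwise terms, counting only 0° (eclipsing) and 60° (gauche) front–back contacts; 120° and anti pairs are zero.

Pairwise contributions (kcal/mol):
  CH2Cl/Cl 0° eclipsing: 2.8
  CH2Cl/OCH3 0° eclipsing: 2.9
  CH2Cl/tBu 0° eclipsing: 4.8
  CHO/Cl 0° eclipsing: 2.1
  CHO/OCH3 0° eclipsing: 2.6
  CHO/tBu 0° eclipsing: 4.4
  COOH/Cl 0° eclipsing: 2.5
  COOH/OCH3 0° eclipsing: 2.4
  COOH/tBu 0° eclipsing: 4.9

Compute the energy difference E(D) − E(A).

D (eclipsed): COOH–Cl eclipsed, CHO–tBu eclipsed, CH2Cl–OCH3 eclipsed; 2.5 + 4.4 + 2.9 = 9.8 kcal/mol.
A (eclipsed): COOH–OCH3 eclipsed, CHO–Cl eclipsed, CH2Cl–tBu eclipsed; 2.4 + 2.1 + 4.8 = 9.3 kcal/mol.
E(D) − E(A) = 9.8 − 9.3 = +0.5 kcal/mol.

+0.5 kcal/mol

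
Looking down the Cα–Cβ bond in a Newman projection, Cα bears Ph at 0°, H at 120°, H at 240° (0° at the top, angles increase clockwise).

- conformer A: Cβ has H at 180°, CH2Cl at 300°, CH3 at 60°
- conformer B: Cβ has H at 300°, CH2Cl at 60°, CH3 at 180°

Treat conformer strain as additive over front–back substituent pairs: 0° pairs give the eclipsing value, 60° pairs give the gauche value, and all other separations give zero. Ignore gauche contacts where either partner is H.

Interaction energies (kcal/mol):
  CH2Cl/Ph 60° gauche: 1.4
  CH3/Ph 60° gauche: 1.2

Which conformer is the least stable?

A

A is staggered. Ph at 0° is gauche with CH2Cl at 300° (1.4); Ph at 0° is gauche with CH3 at 60° (1.2). Total 2.6 kcal/mol.
B is staggered. Ph at 0° is gauche with CH2Cl at 60° (1.4). Total 1.4 kcal/mol.
A has the highest total (2.6 kcal/mol).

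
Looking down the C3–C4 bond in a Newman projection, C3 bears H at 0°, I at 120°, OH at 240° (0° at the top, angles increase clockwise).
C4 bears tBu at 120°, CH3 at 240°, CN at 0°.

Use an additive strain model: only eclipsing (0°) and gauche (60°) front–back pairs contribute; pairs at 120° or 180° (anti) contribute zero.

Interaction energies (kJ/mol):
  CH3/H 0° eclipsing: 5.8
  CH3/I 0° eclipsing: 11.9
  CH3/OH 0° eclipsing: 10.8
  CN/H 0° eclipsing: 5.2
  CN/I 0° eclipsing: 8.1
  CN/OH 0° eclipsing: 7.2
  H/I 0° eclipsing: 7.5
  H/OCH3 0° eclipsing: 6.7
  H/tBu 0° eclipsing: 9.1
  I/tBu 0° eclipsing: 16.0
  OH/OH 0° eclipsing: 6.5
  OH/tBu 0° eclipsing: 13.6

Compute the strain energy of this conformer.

This conformer is eclipsed. H at 0° is eclipsed with CN at 0° (5.2); I at 120° is eclipsed with tBu at 120° (16.0); OH at 240° is eclipsed with CH3 at 240° (10.8). Total 32.0 kJ/mol.

32.0 kJ/mol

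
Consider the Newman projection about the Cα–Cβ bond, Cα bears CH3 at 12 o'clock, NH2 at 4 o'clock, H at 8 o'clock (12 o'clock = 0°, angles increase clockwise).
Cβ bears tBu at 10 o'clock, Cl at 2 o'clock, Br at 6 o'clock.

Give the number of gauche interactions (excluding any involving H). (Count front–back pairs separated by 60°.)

4

Non-H gauche pairs: CH3(0°)/tBu(300°); CH3(0°)/Cl(60°); NH2(120°)/Cl(60°); NH2(120°)/Br(180°) — 4 interactions.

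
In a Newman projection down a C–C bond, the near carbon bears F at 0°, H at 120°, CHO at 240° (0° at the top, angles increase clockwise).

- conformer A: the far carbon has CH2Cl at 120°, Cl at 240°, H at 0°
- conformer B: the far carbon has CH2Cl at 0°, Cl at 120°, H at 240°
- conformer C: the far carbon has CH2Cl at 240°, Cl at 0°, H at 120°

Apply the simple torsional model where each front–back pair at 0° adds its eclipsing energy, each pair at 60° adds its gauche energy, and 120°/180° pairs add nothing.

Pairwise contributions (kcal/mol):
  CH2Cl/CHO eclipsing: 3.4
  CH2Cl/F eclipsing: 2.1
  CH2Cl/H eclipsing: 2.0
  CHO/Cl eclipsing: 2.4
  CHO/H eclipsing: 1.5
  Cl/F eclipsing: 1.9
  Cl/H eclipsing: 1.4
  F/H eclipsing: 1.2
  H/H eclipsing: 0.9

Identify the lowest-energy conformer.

A (eclipsed): F–H eclipsed, H–CH2Cl eclipsed, CHO–Cl eclipsed; 1.2 + 2.0 + 2.4 = 5.6 kcal/mol.
B (eclipsed): F–CH2Cl eclipsed, H–Cl eclipsed, CHO–H eclipsed; 2.1 + 1.4 + 1.5 = 5.0 kcal/mol.
C (eclipsed): F–Cl eclipsed, H–H eclipsed, CHO–CH2Cl eclipsed; 1.9 + 0.9 + 3.4 = 6.2 kcal/mol.
B has the lowest total (5.0 kcal/mol).

B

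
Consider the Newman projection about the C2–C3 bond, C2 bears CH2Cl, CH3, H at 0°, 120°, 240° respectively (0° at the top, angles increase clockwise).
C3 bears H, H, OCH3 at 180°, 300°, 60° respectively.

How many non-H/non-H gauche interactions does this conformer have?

Non-H gauche pairs: CH2Cl(0°)/OCH3(60°); CH3(120°)/OCH3(60°) — 2 interactions.

2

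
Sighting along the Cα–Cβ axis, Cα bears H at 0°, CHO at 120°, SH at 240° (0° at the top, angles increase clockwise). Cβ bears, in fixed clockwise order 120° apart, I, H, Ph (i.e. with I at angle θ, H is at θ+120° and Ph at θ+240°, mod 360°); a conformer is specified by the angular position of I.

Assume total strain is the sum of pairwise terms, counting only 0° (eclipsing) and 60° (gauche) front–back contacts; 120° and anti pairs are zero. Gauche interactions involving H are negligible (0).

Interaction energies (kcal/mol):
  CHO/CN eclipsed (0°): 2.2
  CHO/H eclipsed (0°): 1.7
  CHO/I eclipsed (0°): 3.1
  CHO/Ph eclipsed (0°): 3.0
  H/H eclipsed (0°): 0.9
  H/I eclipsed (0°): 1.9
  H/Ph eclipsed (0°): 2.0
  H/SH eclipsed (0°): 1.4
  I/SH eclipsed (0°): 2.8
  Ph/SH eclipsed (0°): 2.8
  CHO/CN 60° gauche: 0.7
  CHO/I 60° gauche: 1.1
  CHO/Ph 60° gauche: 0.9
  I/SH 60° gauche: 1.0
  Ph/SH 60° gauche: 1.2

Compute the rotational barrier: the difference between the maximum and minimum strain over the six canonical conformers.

I at 0° (eclipsed): H(0°)/I(0°) eclipsed 1.9; CHO(120°)/H(120°) eclipsed 1.7; SH(240°)/Ph(240°) eclipsed 2.8 → 6.4 kcal/mol.
I at 60° (staggered): CHO(120°)/I(60°) gauche 1.1; SH(240°)/Ph(300°) gauche 1.2 → 2.3 kcal/mol.
I at 120° (eclipsed): H(0°)/Ph(0°) eclipsed 2.0; CHO(120°)/I(120°) eclipsed 3.1; SH(240°)/H(240°) eclipsed 1.4 → 6.5 kcal/mol.
I at 180° (staggered): CHO(120°)/I(180°) gauche 1.1; CHO(120°)/Ph(60°) gauche 0.9; SH(240°)/I(180°) gauche 1.0 → 3.0 kcal/mol.
I at 240° (eclipsed): H(0°)/H(0°) eclipsed 0.9; CHO(120°)/Ph(120°) eclipsed 3.0; SH(240°)/I(240°) eclipsed 2.8 → 6.7 kcal/mol.
I at 300° (staggered): CHO(120°)/Ph(180°) gauche 0.9; SH(240°)/I(300°) gauche 1.0; SH(240°)/Ph(180°) gauche 1.2 → 3.1 kcal/mol.
Max at 240° (6.7 kcal/mol), min at 60° (2.3 kcal/mol); barrier = 4.4 kcal/mol.

4.4 kcal/mol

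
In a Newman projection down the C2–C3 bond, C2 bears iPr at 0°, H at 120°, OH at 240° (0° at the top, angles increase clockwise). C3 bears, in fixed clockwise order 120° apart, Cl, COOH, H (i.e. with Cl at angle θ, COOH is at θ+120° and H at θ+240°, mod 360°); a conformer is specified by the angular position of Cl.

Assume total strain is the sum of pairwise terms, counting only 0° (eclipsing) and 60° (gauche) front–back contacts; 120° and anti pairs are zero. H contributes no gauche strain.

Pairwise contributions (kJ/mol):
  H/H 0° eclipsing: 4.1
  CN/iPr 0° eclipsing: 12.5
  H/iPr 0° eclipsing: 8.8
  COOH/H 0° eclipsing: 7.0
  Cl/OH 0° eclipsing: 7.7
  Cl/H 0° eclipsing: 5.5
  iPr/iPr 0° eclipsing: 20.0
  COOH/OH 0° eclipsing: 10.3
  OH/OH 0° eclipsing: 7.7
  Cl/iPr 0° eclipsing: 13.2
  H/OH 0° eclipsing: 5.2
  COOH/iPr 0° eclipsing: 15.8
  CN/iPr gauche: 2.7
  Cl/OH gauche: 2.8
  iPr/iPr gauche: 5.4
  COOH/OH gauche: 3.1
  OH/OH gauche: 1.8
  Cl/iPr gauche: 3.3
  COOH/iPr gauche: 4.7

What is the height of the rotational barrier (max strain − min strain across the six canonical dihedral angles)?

21.2 kJ/mol

Cl at 0° (eclipsed): iPr(0°)/Cl(0°) eclipsed 13.2; H(120°)/COOH(120°) eclipsed 7.0; OH(240°)/H(240°) eclipsed 5.2 → 25.4 kJ/mol.
Cl at 60° (staggered): iPr(0°)/Cl(60°) gauche 3.3; OH(240°)/COOH(180°) gauche 3.1 → 6.4 kJ/mol.
Cl at 120° (eclipsed): iPr(0°)/H(0°) eclipsed 8.8; H(120°)/Cl(120°) eclipsed 5.5; OH(240°)/COOH(240°) eclipsed 10.3 → 24.6 kJ/mol.
Cl at 180° (staggered): iPr(0°)/COOH(300°) gauche 4.7; OH(240°)/Cl(180°) gauche 2.8; OH(240°)/COOH(300°) gauche 3.1 → 10.6 kJ/mol.
Cl at 240° (eclipsed): iPr(0°)/COOH(0°) eclipsed 15.8; H(120°)/H(120°) eclipsed 4.1; OH(240°)/Cl(240°) eclipsed 7.7 → 27.6 kJ/mol.
Cl at 300° (staggered): iPr(0°)/Cl(300°) gauche 3.3; iPr(0°)/COOH(60°) gauche 4.7; OH(240°)/Cl(300°) gauche 2.8 → 10.8 kJ/mol.
Max at 240° (27.6 kJ/mol), min at 60° (6.4 kJ/mol); barrier = 21.2 kJ/mol.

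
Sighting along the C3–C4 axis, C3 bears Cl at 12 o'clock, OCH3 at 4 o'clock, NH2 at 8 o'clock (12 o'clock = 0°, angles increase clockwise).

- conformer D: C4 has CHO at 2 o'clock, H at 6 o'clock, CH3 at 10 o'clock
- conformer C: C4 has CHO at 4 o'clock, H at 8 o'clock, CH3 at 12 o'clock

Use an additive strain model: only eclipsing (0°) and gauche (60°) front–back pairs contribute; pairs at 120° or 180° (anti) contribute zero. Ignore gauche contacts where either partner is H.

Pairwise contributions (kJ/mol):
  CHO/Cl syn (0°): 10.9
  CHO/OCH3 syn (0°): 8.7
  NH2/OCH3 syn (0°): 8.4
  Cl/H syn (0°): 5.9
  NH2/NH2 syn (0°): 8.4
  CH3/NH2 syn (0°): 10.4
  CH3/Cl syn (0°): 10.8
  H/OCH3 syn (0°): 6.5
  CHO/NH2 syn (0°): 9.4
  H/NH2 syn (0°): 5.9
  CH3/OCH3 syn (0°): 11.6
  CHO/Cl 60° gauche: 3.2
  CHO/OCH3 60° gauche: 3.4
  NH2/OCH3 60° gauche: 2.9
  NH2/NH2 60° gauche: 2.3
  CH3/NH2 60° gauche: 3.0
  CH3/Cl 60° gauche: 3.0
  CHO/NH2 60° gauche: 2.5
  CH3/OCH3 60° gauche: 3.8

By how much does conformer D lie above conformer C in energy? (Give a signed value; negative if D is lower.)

D (staggered): Cl–CHO gauche, Cl–CH3 gauche, OCH3–CHO gauche, NH2–CH3 gauche; 3.2 + 3.0 + 3.4 + 3.0 = 12.6 kJ/mol.
C (eclipsed): Cl–CH3 eclipsed, OCH3–CHO eclipsed, NH2–H eclipsed; 10.8 + 8.7 + 5.9 = 25.4 kJ/mol.
E(D) − E(C) = 12.6 − 25.4 = -12.8 kJ/mol.

-12.8 kJ/mol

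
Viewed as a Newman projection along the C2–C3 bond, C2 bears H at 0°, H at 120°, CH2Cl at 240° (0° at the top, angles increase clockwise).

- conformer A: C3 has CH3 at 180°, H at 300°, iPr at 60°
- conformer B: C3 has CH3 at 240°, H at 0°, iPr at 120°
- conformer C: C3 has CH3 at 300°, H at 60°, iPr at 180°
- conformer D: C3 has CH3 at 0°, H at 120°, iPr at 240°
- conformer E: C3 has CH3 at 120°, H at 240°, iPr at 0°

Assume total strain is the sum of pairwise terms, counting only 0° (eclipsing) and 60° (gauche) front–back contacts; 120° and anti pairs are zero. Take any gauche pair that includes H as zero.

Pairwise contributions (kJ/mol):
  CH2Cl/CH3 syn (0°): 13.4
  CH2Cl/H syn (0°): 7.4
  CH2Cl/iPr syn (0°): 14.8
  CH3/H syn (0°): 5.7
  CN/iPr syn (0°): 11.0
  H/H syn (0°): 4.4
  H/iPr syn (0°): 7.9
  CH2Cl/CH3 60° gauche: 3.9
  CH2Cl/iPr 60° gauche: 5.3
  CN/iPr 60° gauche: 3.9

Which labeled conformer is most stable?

A

A (staggered): CH2Cl(240°)/CH3(180°) gauche 3.9 → 3.9 kJ/mol.
B (eclipsed): H(0°)/H(0°) eclipsed 4.4; H(120°)/iPr(120°) eclipsed 7.9; CH2Cl(240°)/CH3(240°) eclipsed 13.4 → 25.7 kJ/mol.
C (staggered): CH2Cl(240°)/CH3(300°) gauche 3.9; CH2Cl(240°)/iPr(180°) gauche 5.3 → 9.2 kJ/mol.
D (eclipsed): H(0°)/CH3(0°) eclipsed 5.7; H(120°)/H(120°) eclipsed 4.4; CH2Cl(240°)/iPr(240°) eclipsed 14.8 → 24.9 kJ/mol.
E (eclipsed): H(0°)/iPr(0°) eclipsed 7.9; H(120°)/CH3(120°) eclipsed 5.7; CH2Cl(240°)/H(240°) eclipsed 7.4 → 21.0 kJ/mol.
A has the lowest total (3.9 kJ/mol).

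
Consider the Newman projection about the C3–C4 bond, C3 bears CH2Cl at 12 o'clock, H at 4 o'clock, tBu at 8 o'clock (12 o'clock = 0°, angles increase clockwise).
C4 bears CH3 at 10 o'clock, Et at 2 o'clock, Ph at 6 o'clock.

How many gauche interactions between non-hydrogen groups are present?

Non-H gauche pairs: CH2Cl(0°)/CH3(300°); CH2Cl(0°)/Et(60°); tBu(240°)/CH3(300°); tBu(240°)/Ph(180°) — 4 interactions.

4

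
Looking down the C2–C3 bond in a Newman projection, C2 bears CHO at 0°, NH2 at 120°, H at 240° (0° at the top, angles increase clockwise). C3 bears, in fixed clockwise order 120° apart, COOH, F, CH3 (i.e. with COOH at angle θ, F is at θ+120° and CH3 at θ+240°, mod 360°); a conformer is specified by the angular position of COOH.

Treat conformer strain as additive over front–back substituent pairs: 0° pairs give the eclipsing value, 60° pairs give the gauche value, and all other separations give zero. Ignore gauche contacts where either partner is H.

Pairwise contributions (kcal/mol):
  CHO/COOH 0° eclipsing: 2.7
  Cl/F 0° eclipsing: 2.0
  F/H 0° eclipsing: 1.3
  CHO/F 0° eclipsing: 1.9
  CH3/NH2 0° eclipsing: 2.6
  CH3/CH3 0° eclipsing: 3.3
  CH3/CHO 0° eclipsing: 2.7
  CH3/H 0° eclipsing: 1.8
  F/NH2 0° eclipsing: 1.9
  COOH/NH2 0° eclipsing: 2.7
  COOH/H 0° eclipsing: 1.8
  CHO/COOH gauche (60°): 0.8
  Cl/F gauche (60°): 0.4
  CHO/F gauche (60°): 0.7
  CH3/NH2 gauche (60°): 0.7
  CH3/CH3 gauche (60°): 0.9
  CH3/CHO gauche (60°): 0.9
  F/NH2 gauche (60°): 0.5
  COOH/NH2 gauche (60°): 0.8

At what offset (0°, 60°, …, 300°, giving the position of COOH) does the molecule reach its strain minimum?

300°

COOH at 0° is eclipsed. CHO at 0° is eclipsed with COOH at 0° (2.7); NH2 at 120° is eclipsed with F at 120° (1.9); H at 240° is eclipsed with CH3 at 240° (1.8). Total 6.4 kcal/mol.
COOH at 60° is staggered. CHO at 0° is gauche with COOH at 60° (0.8); CHO at 0° is gauche with CH3 at 300° (0.9); NH2 at 120° is gauche with COOH at 60° (0.8); NH2 at 120° is gauche with F at 180° (0.5). Total 3.0 kcal/mol.
COOH at 120° is eclipsed. CHO at 0° is eclipsed with CH3 at 0° (2.7); NH2 at 120° is eclipsed with COOH at 120° (2.7); H at 240° is eclipsed with F at 240° (1.3). Total 6.7 kcal/mol.
COOH at 180° is staggered. CHO at 0° is gauche with F at 300° (0.7); CHO at 0° is gauche with CH3 at 60° (0.9); NH2 at 120° is gauche with COOH at 180° (0.8); NH2 at 120° is gauche with CH3 at 60° (0.7). Total 3.1 kcal/mol.
COOH at 240° is eclipsed. CHO at 0° is eclipsed with F at 0° (1.9); NH2 at 120° is eclipsed with CH3 at 120° (2.6); H at 240° is eclipsed with COOH at 240° (1.8). Total 6.3 kcal/mol.
COOH at 300° is staggered. CHO at 0° is gauche with COOH at 300° (0.8); CHO at 0° is gauche with F at 60° (0.7); NH2 at 120° is gauche with F at 60° (0.5); NH2 at 120° is gauche with CH3 at 180° (0.7). Total 2.7 kcal/mol.
The minimum (2.7 kcal/mol) occurs with COOH at 300°.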